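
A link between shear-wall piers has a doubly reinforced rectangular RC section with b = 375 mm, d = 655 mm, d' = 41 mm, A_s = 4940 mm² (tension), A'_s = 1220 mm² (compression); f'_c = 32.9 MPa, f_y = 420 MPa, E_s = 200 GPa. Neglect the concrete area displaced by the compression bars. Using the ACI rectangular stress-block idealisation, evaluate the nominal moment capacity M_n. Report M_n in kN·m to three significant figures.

M_n ≈ 1220 kN·m

Assume both tension and compression steel yield.
Net tension couple steel: A_s − A'_s = 3720 mm².
a = (A_s − A'_s) f_y / (0.85 f'_c b) = 1562400/(0.85 × 32.9 × 375) = 148.99 mm.
c = a/β₁ = 148.99/0.815 = 182.81 mm; ε'_s = 0.003(c − d')/c = 0.0023 ≥ f_y/E_s = 0.0021, so compression steel does yield.
M_n = (A_s − A'_s) f_y (d − a/2) + A'_s f_y (d − d') = [1562400 × (655 − 74.495) + 512400 × (655 − 41)] × 10⁻⁶ = 906.98 + 314.61 = 1221.59 kN·m.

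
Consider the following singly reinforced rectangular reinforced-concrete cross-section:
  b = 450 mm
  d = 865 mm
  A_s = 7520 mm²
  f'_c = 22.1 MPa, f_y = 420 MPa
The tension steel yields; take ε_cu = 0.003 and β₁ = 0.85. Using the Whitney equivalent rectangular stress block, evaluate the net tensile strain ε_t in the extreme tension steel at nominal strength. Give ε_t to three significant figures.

ε_t ≈ 0.00290

a = A_s f_y/(0.85 f'_c b) = 373.63 mm.
β₁ = 0.85, so c = a/β₁ = 373.63/0.85 = 439.56 mm.
From the linear strain diagram with ε_cu = 0.003: ε_t = 0.003 (d − c)/c = 0.003 × (865 − 439.56)/439.56 = 0.00290.
ε_t < 0.004 — the section is over-reinforced for flexure under ACI limits.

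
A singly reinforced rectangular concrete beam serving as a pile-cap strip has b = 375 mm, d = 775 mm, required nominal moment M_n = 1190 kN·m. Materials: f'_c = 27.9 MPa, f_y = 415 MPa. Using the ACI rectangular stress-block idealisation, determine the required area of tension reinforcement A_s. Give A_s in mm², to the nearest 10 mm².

A_s ≈ 4240 mm²

With M_n = 0.85 f'_c a b (d − a/2), solve the quadratic for a:
a = d − √(d² − 2M_n/(0.85 f'_c b)) = 775 − √(775² − 2 × 1190×10⁶/(0.85 × 27.9 × 375)) = 197.94 mm.
A_s = 0.85 f'_c a b / f_y = 0.85 × 27.9 × 197.94 × 375 / 415 = 4241.7 mm².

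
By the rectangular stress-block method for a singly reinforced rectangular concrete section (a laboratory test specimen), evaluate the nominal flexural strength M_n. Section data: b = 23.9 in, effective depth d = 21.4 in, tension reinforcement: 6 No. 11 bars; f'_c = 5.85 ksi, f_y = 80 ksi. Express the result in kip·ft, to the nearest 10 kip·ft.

A_s = 6 × 1.56 = 9.36 in².
T = A_s f_y = 9.36 × 80 = 748.8 kips.
a = T/(0.85 f'_c b) = 748.8/(0.85 × 5.85 × 23.9) = 6.301 in.
M_n = T(d − a/2) = 748.8 × (21.4 − 3.1505) = 13665.2 kip·in = 13665.2/12 = 1138.77 kip·ft.

M_n ≈ 1140 kip·ft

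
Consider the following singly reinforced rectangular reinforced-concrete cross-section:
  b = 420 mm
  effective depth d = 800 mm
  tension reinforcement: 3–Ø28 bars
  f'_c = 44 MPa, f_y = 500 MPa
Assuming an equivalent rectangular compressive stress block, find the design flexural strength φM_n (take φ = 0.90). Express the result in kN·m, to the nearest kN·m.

φM_n ≈ 641 kN·m

A_s = 3 × 616 = 1848 mm².
T = A_s f_y = 1848 × 500 = 924000 N = 924 kN.
From C = T: a = T/(0.85 f'_c b) = 924000/(0.85 × 44 × 420) = 58.82 mm.
M_n = T(d − a/2) = 924 kN × (800 − 29.41) mm = 712.03 kN·m.
φM_n = 0.90 × 712.03 = 640.83 kN·m.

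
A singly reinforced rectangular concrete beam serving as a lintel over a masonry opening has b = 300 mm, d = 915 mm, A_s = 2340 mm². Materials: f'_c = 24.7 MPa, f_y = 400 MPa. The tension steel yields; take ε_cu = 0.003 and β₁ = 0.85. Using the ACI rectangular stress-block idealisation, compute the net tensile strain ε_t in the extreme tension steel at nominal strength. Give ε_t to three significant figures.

a = A_s f_y/(0.85 f'_c b) = 148.61 mm.
β₁ = 0.85, so c = a/β₁ = 148.61/0.85 = 174.84 mm.
From the linear strain diagram with ε_cu = 0.003: ε_t = 0.003 (d − c)/c = 0.003 × (915 − 174.84)/174.84 = 0.0127.
Since ε_t ≥ 0.005, the section is tension-controlled.

ε_t ≈ 0.0127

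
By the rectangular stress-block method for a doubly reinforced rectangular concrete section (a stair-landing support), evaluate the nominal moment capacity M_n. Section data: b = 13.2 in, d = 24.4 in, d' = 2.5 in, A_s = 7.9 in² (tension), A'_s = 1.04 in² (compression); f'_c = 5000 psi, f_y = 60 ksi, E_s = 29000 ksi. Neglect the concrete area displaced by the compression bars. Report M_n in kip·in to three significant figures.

Assume both steels yield.
a = (A_s − A'_s) f_y/(0.85 f'_c b) = (7.9 − 1.04) × 60/(0.85 × 5 × 13.2) = 7.337 in.
c = a/β₁ = 7.337/0.8 = 9.171 in; ε'_s = 0.003(c − d')/c = 0.0022 ≥ ε_y = 0.0021, so the compression steel yields.
M_n = (A_s − A'_s) f_y (d − a/2) + A'_s f_y (d − d') = 411.6 × (24.4 − 3.6685) + 62.4 × (24.4 − 2.5) = 8533.1 + 1366.6 = 9899.7 kip·in.

M_n ≈ 9900 kip·in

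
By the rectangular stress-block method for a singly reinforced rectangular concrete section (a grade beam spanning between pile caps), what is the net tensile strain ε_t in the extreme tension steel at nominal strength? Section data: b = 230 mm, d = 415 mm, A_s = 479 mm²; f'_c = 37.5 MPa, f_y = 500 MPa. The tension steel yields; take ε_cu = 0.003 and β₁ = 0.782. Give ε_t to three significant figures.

ε_t ≈ 0.0268

a = A_s f_y/(0.85 f'_c b) = 32.67 mm.
β₁ = 0.782, so c = a/β₁ = 32.67/0.782 = 41.78 mm.
From the linear strain diagram with ε_cu = 0.003: ε_t = 0.003 (d − c)/c = 0.003 × (415 − 41.78)/41.78 = 0.0268.
Since ε_t ≥ 0.005, the section is tension-controlled.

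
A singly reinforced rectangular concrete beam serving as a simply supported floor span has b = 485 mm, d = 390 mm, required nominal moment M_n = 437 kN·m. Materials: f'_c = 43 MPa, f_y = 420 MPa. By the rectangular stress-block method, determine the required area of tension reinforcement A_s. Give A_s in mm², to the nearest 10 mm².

With M_n = 0.85 f'_c a b (d − a/2), solve the quadratic for a:
a = d − √(d² − 2M_n/(0.85 f'_c b)) = 390 − √(390² − 2 × 437×10⁶/(0.85 × 43 × 485)) = 69.38 mm.
A_s = 0.85 f'_c a b / f_y = 0.85 × 43 × 69.38 × 485 / 420 = 2928.3 mm².

A_s ≈ 2930 mm²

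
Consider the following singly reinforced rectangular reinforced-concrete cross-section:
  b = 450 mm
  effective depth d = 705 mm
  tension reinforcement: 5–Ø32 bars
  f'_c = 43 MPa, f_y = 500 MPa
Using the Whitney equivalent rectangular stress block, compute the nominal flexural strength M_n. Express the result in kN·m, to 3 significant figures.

A_s = 5 × 804 = 4020 mm².
T = A_s f_y = 4020 × 500 = 2010000 N = 2010 kN.
From C = T: a = T/(0.85 f'_c b) = 2010000/(0.85 × 43 × 450) = 122.21 mm.
M_n = T(d − a/2) = 2010 kN × (705 − 61.105) mm = 1294.23 kN·m.

M_n ≈ 1290 kN·m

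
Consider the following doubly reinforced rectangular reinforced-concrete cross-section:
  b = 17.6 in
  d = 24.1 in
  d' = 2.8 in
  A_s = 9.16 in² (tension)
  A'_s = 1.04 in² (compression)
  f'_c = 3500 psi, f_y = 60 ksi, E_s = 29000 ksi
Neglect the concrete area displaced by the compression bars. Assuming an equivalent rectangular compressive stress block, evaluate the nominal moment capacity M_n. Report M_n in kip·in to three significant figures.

Assume both steels yield.
a = (A_s − A'_s) f_y/(0.85 f'_c b) = (9.16 − 1.04) × 60/(0.85 × 3.5 × 17.6) = 9.305 in.
c = a/β₁ = 9.305/0.85 = 10.947 in; ε'_s = 0.003(c − d')/c = 0.0022 ≥ ε_y = 0.0021, so the compression steel yields.
M_n = (A_s − A'_s) f_y (d − a/2) + A'_s f_y (d − d') = 487.2 × (24.1 − 4.6525) + 62.4 × (24.1 − 2.8) = 9474.8 + 1329.1 = 10803.9 kip·in.

M_n ≈ 10800 kip·in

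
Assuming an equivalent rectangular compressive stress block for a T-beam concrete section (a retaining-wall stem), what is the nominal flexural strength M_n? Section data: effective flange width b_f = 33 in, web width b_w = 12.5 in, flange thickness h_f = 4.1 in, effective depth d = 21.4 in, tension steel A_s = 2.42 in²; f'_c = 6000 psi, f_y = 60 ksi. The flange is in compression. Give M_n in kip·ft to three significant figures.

Tension: T = A_s f_y = 2.42 × 60 = 145.2 kips.
Try a within the flange: a = T/(0.85 f'_c b_f) = 145.2/(0.85 × 6 × 33) = 0.863 in.
Since a = 0.863 ≤ h_f = 4.1 in, the stress block lies entirely in the flange; analyse as a rectangular beam of width b_f.
M_n = T(d − a/2) = 145.2 × (21.4 − 0.4315) = 3044.6 kip·in.
M_n = 3044.6/12 = 253.72 kip·ft.

M_n ≈ 254 kip·ft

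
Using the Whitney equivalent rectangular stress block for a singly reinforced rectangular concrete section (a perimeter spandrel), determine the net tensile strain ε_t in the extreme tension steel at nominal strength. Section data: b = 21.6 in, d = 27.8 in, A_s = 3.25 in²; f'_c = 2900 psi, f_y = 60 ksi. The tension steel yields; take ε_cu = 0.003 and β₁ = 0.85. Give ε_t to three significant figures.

a = A_s f_y/(0.85 f'_c b) = 3.662 in.
β₁ = 0.85, so c = a/β₁ = 3.662/0.85 = 4.308 in.
From the linear strain diagram with ε_cu = 0.003: ε_t = 0.003 (d − c)/c = 0.003 × (27.8 − 4.308)/4.308 = 0.0164.
Since ε_t ≥ 0.005, the section is tension-controlled.

ε_t ≈ 0.0164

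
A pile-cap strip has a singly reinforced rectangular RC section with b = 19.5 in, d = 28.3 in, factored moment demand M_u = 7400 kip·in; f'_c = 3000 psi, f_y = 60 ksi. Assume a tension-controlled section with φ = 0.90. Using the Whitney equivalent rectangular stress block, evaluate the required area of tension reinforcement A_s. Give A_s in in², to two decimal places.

A_s ≈ 5.48 in²

M_n = M_u/φ = 7400/0.90 = 8222.22 kip·in.
From M_n = 0.85 f'_c a b (d − a/2):
a = d − √(d² − 2M_n/(0.85 f'_c b)) = 28.3 − √(28.3² − 2 × 8222.22/(0.85 × 3 × 19.5)) = 6.616 in.
A_s = 0.85 f'_c a b / f_y = 0.85 × 3 × 6.616 × 19.5 / 60 = 5.483 in².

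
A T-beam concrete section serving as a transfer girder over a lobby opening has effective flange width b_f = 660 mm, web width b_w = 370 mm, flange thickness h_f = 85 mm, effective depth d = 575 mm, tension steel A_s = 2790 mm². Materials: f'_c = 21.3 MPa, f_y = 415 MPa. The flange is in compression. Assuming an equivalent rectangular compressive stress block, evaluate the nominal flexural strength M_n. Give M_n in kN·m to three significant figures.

M_n ≈ 609 kN·m

Tension: T = A_s f_y = 2790 × 415 = 1157850 N.
Try a within the flange: a = T/(0.85 f'_c b_f) = 1157850/(0.85 × 21.3 × 660) = 96.90 mm.
a = 96.90 > h_f = 85 mm: the block extends into the web. Split into flange-overhang and web parts.
C_f = 0.85 f'_c (b_f − b_w) h_f = 0.85 × 21.3 × (660 − 370) × 85 = 446288 N.
Remaining web compression depth: a_w = (T − C_f)/(0.85 f'_c b_w) = (1157850 − 446288)/(0.85 × 21.3 × 370) = 106.22 mm.
M_n = C_f(d − h_f/2) + (T − C_f)(d − a_w/2) = 446288 × (575 − 42.5) + 711562 × (575 − 53.11) = 237.65 + 371.36 = 609.01 × 10⁶ N·mm.
M_n = 609.01 kN·m.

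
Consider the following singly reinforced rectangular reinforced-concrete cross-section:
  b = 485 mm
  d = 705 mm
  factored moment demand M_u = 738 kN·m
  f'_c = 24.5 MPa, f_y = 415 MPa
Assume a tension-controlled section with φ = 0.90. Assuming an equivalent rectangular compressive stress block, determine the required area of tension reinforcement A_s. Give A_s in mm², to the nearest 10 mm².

A_s ≈ 3080 mm²

M_n = M_u/φ = 738/0.90 = 820 kN·m.
With M_n = 0.85 f'_c a b (d − a/2), solve the quadratic for a:
a = d − √(d² − 2M_n/(0.85 f'_c b)) = 705 − √(705² − 2 × 820×10⁶/(0.85 × 24.5 × 485)) = 126.51 mm.
A_s = 0.85 f'_c a b / f_y = 0.85 × 24.5 × 126.51 × 485 / 415 = 3079.0 mm².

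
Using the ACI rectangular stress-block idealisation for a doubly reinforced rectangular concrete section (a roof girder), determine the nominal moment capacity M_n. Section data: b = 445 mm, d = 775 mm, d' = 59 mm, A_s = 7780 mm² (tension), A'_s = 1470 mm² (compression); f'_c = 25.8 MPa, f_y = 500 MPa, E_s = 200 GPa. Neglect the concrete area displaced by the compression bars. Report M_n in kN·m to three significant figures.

M_n ≈ 2460 kN·m

Assume both tension and compression steel yield.
Net tension couple steel: A_s − A'_s = 6310 mm².
a = (A_s − A'_s) f_y / (0.85 f'_c b) = 3155000/(0.85 × 25.8 × 445) = 323.30 mm.
c = a/β₁ = 323.30/0.85 = 380.35 mm; ε'_s = 0.003(c − d')/c = 0.0025 ≥ f_y/E_s = 0.0025, so compression steel does yield.
M_n = (A_s − A'_s) f_y (d − a/2) + A'_s f_y (d − d') = [3155000 × (775 − 161.65) + 735000 × (775 − 59)] × 10⁻⁶ = 1935.12 + 526.26 = 2461.38 kN·m.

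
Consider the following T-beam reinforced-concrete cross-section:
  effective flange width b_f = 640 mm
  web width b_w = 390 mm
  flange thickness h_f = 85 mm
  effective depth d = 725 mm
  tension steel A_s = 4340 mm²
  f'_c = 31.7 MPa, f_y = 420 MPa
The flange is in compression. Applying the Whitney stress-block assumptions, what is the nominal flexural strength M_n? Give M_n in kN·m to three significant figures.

M_n ≈ 1220 kN·m

Tension: T = A_s f_y = 4340 × 420 = 1822800 N.
Try a within the flange: a = T/(0.85 f'_c b_f) = 1822800/(0.85 × 31.7 × 640) = 105.70 mm.
a = 105.70 > h_f = 85 mm: the block extends into the web. Split into flange-overhang and web parts.
C_f = 0.85 f'_c (b_f − b_w) h_f = 0.85 × 31.7 × (640 − 390) × 85 = 572581 N.
Remaining web compression depth: a_w = (T − C_f)/(0.85 f'_c b_w) = (1822800 − 572581)/(0.85 × 31.7 × 390) = 118.97 mm.
M_n = C_f(d − h_f/2) + (T − C_f)(d − a_w/2) = 572581 × (725 − 42.5) + 1250219 × (725 − 59.485) = 390.79 + 832.04 = 1222.83 × 10⁶ N·mm.
M_n = 1222.83 kN·m.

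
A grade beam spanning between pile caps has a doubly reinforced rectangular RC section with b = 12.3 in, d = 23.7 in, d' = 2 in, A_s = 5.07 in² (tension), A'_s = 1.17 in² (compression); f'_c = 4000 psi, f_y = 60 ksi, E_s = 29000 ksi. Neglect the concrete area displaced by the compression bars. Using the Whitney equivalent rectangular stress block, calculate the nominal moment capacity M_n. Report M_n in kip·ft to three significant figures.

Assume both steels yield.
a = (A_s − A'_s) f_y/(0.85 f'_c b) = (5.07 − 1.17) × 60/(0.85 × 4 × 12.3) = 5.595 in.
c = a/β₁ = 5.595/0.85 = 6.582 in; ε'_s = 0.003(c − d')/c = 0.0021 ≥ ε_y = 0.0021, so the compression steel yields.
M_n = (A_s − A'_s) f_y (d − a/2) + A'_s f_y (d − d') = 234 × (23.7 − 2.7975) + 70.2 × (23.7 − 2) = 4891.2 + 1523.3 = 6414.5 kip·in = 6414.5/12 = 534.54 kip·ft.

M_n ≈ 535 kip·ft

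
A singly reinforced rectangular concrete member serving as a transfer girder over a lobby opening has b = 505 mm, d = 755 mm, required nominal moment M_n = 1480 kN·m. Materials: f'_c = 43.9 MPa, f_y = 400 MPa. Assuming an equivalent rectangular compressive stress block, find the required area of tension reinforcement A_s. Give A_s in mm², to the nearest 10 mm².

A_s ≈ 5290 mm²

With M_n = 0.85 f'_c a b (d − a/2), solve the quadratic for a:
a = d − √(d² − 2M_n/(0.85 f'_c b)) = 755 − √(755² − 2 × 1480×10⁶/(0.85 × 43.9 × 505)) = 112.39 mm.
A_s = 0.85 f'_c a b / f_y = 0.85 × 43.9 × 112.39 × 505 / 400 = 5294.7 mm².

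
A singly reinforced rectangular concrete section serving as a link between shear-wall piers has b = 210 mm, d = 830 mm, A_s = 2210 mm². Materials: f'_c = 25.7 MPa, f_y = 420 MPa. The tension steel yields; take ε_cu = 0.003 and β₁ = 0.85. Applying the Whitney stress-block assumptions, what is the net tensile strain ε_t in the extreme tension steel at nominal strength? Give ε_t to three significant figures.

a = A_s f_y/(0.85 f'_c b) = 202.33 mm.
β₁ = 0.85, so c = a/β₁ = 202.33/0.85 = 238.04 mm.
From the linear strain diagram with ε_cu = 0.003: ε_t = 0.003 (d − c)/c = 0.003 × (830 − 238.04)/238.04 = 0.00746.
Since ε_t ≥ 0.005, the section is tension-controlled.

ε_t ≈ 0.00746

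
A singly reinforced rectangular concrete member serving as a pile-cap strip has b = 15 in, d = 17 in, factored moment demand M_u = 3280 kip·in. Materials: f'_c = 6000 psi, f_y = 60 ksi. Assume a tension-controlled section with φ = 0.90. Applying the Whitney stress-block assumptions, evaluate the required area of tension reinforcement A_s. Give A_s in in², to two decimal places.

A_s ≈ 3.93 in²

M_n = M_u/φ = 3280/0.90 = 3644.44 kip·in.
From M_n = 0.85 f'_c a b (d − a/2):
a = d − √(d² − 2M_n/(0.85 f'_c b)) = 17 − √(17² − 2 × 3644.44/(0.85 × 6 × 15)) = 3.082 in.
A_s = 0.85 f'_c a b / f_y = 0.85 × 6 × 3.082 × 15 / 60 = 3.930 in².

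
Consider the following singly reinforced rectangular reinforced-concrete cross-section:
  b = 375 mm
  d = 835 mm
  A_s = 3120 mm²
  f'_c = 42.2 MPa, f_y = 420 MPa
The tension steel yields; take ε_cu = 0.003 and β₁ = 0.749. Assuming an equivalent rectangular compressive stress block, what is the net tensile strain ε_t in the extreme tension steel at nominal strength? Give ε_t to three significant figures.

a = A_s f_y/(0.85 f'_c b) = 97.42 mm.
β₁ = 0.749, so c = a/β₁ = 97.42/0.749 = 130.07 mm.
From the linear strain diagram with ε_cu = 0.003: ε_t = 0.003 (d − c)/c = 0.003 × (835 − 130.07)/130.07 = 0.0163.
Since ε_t ≥ 0.005, the section is tension-controlled.

ε_t ≈ 0.0163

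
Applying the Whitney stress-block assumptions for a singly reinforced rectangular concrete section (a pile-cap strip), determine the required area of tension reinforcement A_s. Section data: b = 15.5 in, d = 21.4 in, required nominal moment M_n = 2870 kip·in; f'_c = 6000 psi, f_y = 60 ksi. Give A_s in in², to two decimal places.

From M_n = 0.85 f'_c a b (d − a/2):
a = d − √(d² − 2M_n/(0.85 f'_c b)) = 21.4 − √(21.4² − 2 × 2870/(0.85 × 6 × 15.5)) = 1.770 in.
A_s = 0.85 f'_c a b / f_y = 0.85 × 6 × 1.770 × 15.5 / 60 = 2.332 in².

A_s ≈ 2.33 in²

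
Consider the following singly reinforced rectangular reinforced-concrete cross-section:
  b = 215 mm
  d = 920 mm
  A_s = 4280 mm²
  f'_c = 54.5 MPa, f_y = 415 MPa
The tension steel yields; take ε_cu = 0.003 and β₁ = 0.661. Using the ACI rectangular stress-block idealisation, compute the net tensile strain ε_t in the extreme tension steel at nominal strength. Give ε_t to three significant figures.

ε_t ≈ 0.00723

a = A_s f_y/(0.85 f'_c b) = 178.34 mm.
β₁ = 0.661, so c = a/β₁ = 178.34/0.661 = 269.80 mm.
From the linear strain diagram with ε_cu = 0.003: ε_t = 0.003 (d − c)/c = 0.003 × (920 − 269.80)/269.80 = 0.00723.
Since ε_t ≥ 0.005, the section is tension-controlled.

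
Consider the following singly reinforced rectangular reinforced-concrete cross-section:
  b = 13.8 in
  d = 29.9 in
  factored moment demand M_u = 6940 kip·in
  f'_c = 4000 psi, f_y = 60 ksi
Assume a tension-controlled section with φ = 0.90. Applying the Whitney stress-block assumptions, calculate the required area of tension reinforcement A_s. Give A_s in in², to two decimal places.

M_n = M_u/φ = 6940/0.90 = 7711.11 kip·in.
From M_n = 0.85 f'_c a b (d − a/2):
a = d − √(d² − 2M_n/(0.85 f'_c b)) = 29.9 − √(29.9² − 2 × 7711.11/(0.85 × 4 × 13.8)) = 6.124 in.
A_s = 0.85 f'_c a b / f_y = 0.85 × 4 × 6.124 × 13.8 / 60 = 4.789 in².

A_s ≈ 4.79 in²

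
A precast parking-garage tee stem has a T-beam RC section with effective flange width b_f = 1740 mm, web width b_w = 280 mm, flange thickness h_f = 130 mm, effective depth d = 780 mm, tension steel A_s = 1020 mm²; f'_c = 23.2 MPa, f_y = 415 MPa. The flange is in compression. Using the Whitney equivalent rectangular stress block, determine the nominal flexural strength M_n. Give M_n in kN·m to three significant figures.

Tension: T = A_s f_y = 1020 × 415 = 423300 N.
Try a within the flange: a = T/(0.85 f'_c b_f) = 423300/(0.85 × 23.2 × 1740) = 12.34 mm.
Since a = 12.34 ≤ h_f = 130 mm, the stress block lies entirely in the flange; analyse as a rectangular beam of width b_f.
M_n = T(d − a/2) = 423300 × (780 − 6.17) = 327.56 × 10⁶ N·mm.
M_n = 327.56 kN·m.

M_n ≈ 328 kN·m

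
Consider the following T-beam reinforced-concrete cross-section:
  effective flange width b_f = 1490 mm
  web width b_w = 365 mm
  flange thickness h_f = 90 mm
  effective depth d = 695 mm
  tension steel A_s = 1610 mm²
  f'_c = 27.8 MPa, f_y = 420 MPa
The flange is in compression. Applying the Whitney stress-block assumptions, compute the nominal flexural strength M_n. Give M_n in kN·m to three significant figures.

M_n ≈ 463 kN·m

Tension: T = A_s f_y = 1610 × 420 = 676200 N.
Try a within the flange: a = T/(0.85 f'_c b_f) = 676200/(0.85 × 27.8 × 1490) = 19.21 mm.
Since a = 19.21 ≤ h_f = 90 mm, the stress block lies entirely in the flange; analyse as a rectangular beam of width b_f.
M_n = T(d − a/2) = 676200 × (695 − 9.605) = 463.46 × 10⁶ N·mm.
M_n = 463.46 kN·m.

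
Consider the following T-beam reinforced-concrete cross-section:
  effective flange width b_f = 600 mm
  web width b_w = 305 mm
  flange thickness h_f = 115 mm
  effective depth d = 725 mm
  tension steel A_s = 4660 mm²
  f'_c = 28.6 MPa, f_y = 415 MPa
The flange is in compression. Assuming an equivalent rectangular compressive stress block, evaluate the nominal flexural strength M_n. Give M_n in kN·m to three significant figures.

Tension: T = A_s f_y = 4660 × 415 = 1933900 N.
Try a within the flange: a = T/(0.85 f'_c b_f) = 1933900/(0.85 × 28.6 × 600) = 132.59 mm.
a = 132.59 > h_f = 115 mm: the block extends into the web. Split into flange-overhang and web parts.
C_f = 0.85 f'_c (b_f − b_w) h_f = 0.85 × 28.6 × (600 − 305) × 115 = 824717 N.
Remaining web compression depth: a_w = (T − C_f)/(0.85 f'_c b_w) = (1933900 − 824717)/(0.85 × 28.6 × 305) = 149.60 mm.
M_n = C_f(d − h_f/2) + (T − C_f)(d − a_w/2) = 824717 × (725 − 57.5) + 1109183 × (725 − 74.8) = 550.50 + 721.19 = 1271.69 × 10⁶ N·mm.
M_n = 1271.69 kN·m.

M_n ≈ 1270 kN·m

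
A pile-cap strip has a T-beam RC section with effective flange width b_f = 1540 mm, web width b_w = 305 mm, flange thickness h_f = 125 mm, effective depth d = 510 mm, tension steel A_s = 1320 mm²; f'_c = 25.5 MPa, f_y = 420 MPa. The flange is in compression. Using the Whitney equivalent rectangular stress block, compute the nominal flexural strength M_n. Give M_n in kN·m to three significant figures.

Tension: T = A_s f_y = 1320 × 420 = 554400 N.
Try a within the flange: a = T/(0.85 f'_c b_f) = 554400/(0.85 × 25.5 × 1540) = 16.61 mm.
Since a = 16.61 ≤ h_f = 125 mm, the stress block lies entirely in the flange; analyse as a rectangular beam of width b_f.
M_n = T(d − a/2) = 554400 × (510 − 8.305) = 278.14 × 10⁶ N·mm.
M_n = 278.14 kN·m.

M_n ≈ 278 kN·m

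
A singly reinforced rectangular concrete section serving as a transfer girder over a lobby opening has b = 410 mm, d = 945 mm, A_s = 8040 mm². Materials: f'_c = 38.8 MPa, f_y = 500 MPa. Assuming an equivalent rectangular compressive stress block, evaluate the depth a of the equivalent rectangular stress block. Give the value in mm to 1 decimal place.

a ≈ 297.3 mm

T = A_s f_y = 8040 × 500 = 4020000 N = 4020 kN.
Setting C = 0.85 f'_c a b equal to T: a = 4020000/(0.85 × 38.8 × 410) = 297.3 mm.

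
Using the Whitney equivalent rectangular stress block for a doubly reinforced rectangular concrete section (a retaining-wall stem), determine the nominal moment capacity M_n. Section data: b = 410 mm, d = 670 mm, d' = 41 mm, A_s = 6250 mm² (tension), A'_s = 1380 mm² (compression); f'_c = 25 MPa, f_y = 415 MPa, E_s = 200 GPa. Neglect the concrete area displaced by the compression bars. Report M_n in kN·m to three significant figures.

Assume both tension and compression steel yield.
Net tension couple steel: A_s − A'_s = 4870 mm².
a = (A_s − A'_s) f_y / (0.85 f'_c b) = 2021050/(0.85 × 25 × 410) = 231.97 mm.
c = a/β₁ = 231.97/0.85 = 272.91 mm; ε'_s = 0.003(c − d')/c = 0.0025 ≥ f_y/E_s = 0.0021, so compression steel does yield.
M_n = (A_s − A'_s) f_y (d − a/2) + A'_s f_y (d − d') = [2021050 × (670 − 115.985) + 572700 × (670 − 41)] × 10⁻⁶ = 1119.69 + 360.23 = 1479.92 kN·m.

M_n ≈ 1480 kN·m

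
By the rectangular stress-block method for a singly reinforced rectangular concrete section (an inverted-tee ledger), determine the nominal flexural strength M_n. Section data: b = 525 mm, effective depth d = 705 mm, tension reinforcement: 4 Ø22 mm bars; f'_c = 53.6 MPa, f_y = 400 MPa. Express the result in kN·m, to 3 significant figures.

A_s = 4 × 380 = 1520 mm².
T = A_s f_y = 1520 × 400 = 608000 N = 608 kN.
From C = T: a = T/(0.85 f'_c b) = 608000/(0.85 × 53.6 × 525) = 25.42 mm.
M_n = T(d − a/2) = 608 kN × (705 − 12.71) mm = 420.91 kN·m.

M_n ≈ 421 kN·m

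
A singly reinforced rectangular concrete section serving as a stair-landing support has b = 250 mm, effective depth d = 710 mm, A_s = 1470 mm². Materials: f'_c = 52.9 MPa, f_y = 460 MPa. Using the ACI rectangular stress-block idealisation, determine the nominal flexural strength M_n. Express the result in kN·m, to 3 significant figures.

T = A_s f_y = 1470 × 460 = 676200 N = 676.2 kN.
From C = T: a = T/(0.85 f'_c b) = 676200/(0.85 × 52.9 × 250) = 60.15 mm.
M_n = T(d − a/2) = 676.2 kN × (710 − 30.075) mm = 459.77 kN·m.

M_n ≈ 460 kN·m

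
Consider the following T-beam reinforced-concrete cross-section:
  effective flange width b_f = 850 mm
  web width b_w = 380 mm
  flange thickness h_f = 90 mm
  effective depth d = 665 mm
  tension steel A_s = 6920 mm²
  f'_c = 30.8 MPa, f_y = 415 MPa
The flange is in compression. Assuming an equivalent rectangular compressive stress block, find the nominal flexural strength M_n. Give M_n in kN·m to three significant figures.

M_n ≈ 1700 kN·m

Tension: T = A_s f_y = 6920 × 415 = 2871800 N.
Try a within the flange: a = T/(0.85 f'_c b_f) = 2871800/(0.85 × 30.8 × 850) = 129.05 mm.
a = 129.05 > h_f = 90 mm: the block extends into the web. Split into flange-overhang and web parts.
C_f = 0.85 f'_c (b_f − b_w) h_f = 0.85 × 30.8 × (850 − 380) × 90 = 1107414 N.
Remaining web compression depth: a_w = (T − C_f)/(0.85 f'_c b_w) = (2871800 − 1107414)/(0.85 × 30.8 × 380) = 177.35 mm.
M_n = C_f(d − h_f/2) + (T − C_f)(d − a_w/2) = 1107414 × (665 − 45) + 1764386 × (665 − 88.675) = 686.60 + 1016.86 = 1703.46 × 10⁶ N·mm.
M_n = 1703.46 kN·m.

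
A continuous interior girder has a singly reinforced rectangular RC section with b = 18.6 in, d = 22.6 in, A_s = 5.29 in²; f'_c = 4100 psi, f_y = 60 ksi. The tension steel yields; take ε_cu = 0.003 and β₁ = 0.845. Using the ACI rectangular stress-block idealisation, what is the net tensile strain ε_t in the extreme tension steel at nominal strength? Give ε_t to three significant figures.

ε_t ≈ 0.00870

a = A_s f_y/(0.85 f'_c b) = 4.897 in.
β₁ = 0.845, so c = a/β₁ = 4.897/0.845 = 5.795 in.
From the linear strain diagram with ε_cu = 0.003: ε_t = 0.003 (d − c)/c = 0.003 × (22.6 − 5.795)/5.795 = 0.00870.
Since ε_t ≥ 0.005, the section is tension-controlled.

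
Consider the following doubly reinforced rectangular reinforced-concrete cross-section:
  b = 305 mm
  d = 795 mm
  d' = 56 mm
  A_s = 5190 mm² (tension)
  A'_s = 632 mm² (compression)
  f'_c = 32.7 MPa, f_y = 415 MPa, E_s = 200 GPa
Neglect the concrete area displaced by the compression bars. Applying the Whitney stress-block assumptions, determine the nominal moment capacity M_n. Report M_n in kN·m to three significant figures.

Assume both tension and compression steel yield.
Net tension couple steel: A_s − A'_s = 4558 mm².
a = (A_s − A'_s) f_y / (0.85 f'_c b) = 1891570/(0.85 × 32.7 × 305) = 223.13 mm.
c = a/β₁ = 223.13/0.816 = 273.44 mm; ε'_s = 0.003(c − d')/c = 0.0024 ≥ f_y/E_s = 0.0021, so compression steel does yield.
M_n = (A_s − A'_s) f_y (d − a/2) + A'_s f_y (d − d') = [1891570 × (795 − 111.565) + 262280 × (795 − 56)] × 10⁻⁶ = 1292.77 + 193.82 = 1486.59 kN·m.

M_n ≈ 1490 kN·m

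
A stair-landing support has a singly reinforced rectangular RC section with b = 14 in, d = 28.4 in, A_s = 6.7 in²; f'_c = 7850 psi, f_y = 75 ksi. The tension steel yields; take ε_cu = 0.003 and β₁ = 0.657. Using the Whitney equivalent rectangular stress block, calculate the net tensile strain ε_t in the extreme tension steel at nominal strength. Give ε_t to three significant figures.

ε_t ≈ 0.00741

a = A_s f_y/(0.85 f'_c b) = 5.379 in.
β₁ = 0.657, so c = a/β₁ = 5.379/0.657 = 8.187 in.
From the linear strain diagram with ε_cu = 0.003: ε_t = 0.003 (d − c)/c = 0.003 × (28.4 − 8.187)/8.187 = 0.00741.
Since ε_t ≥ 0.005, the section is tension-controlled.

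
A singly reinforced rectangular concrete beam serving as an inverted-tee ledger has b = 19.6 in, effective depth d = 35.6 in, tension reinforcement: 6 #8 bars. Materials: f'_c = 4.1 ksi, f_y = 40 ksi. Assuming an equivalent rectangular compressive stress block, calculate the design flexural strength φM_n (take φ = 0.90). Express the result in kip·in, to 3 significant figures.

φM_n ≈ 5840 kip·in

A_s = 6 × 0.79 = 4.74 in².
T = A_s f_y = 4.74 × 40 = 189.6 kips.
a = T/(0.85 f'_c b) = 189.6/(0.85 × 4.1 × 19.6) = 2.776 in.
M_n = T(d − a/2) = 189.6 × (35.6 − 1.388) = 6486.6 kip·in.
φM_n = 0.90 × 6486.6 = 5837.9 kip·in.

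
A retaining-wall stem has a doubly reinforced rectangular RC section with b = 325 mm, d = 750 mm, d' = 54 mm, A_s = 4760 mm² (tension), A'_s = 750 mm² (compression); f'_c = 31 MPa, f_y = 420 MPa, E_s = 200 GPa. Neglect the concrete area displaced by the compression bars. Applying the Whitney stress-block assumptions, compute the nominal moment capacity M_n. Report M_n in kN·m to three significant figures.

Assume both tension and compression steel yield.
Net tension couple steel: A_s − A'_s = 4010 mm².
a = (A_s − A'_s) f_y / (0.85 f'_c b) = 1684200/(0.85 × 31 × 325) = 196.67 mm.
c = a/β₁ = 196.67/0.829 = 237.24 mm; ε'_s = 0.003(c − d')/c = 0.0023 ≥ f_y/E_s = 0.0021, so compression steel does yield.
M_n = (A_s − A'_s) f_y (d − a/2) + A'_s f_y (d − d') = [1684200 × (750 − 98.335) + 315000 × (750 − 54)] × 10⁻⁶ = 1097.53 + 219.24 = 1316.77 kN·m.

M_n ≈ 1320 kN·m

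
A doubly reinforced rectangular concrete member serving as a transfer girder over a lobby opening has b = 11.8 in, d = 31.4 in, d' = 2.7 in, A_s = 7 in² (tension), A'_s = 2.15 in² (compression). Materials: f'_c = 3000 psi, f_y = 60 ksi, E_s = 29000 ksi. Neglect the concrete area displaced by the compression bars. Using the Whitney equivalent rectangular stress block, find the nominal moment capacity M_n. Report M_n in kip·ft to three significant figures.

Assume both steels yield.
a = (A_s − A'_s) f_y/(0.85 f'_c b) = (7 − 2.15) × 60/(0.85 × 3 × 11.8) = 9.671 in.
c = a/β₁ = 9.671/0.85 = 11.378 in; ε'_s = 0.003(c − d')/c = 0.0023 ≥ ε_y = 0.0021, so the compression steel yields.
M_n = (A_s − A'_s) f_y (d − a/2) + A'_s f_y (d − d') = 291 × (31.4 − 4.8355) + 129 × (31.4 − 2.7) = 7730.3 + 3702.3 = 11432.6 kip·in = 11432.6/12 = 952.72 kip·ft.

M_n ≈ 953 kip·ft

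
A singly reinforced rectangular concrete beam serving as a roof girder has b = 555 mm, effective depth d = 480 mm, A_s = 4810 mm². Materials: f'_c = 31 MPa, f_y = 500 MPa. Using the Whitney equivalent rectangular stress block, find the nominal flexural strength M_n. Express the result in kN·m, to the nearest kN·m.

T = A_s f_y = 4810 × 500 = 2405000 N = 2405 kN.
From C = T: a = T/(0.85 f'_c b) = 2405000/(0.85 × 31 × 555) = 164.45 mm.
M_n = T(d − a/2) = 2405 kN × (480 − 82.225) mm = 956.65 kN·m.

M_n ≈ 957 kN·m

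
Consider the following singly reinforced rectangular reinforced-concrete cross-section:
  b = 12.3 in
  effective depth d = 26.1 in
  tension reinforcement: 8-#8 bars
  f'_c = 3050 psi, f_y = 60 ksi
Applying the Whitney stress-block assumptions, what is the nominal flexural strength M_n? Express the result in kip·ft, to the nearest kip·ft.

M_n ≈ 637 kip·ft

A_s = 8 × 0.79 = 6.32 in².
T = A_s f_y = 6.32 × 60 = 379.2 kips.
a = T/(0.85 f'_c b) = 379.2/(0.85 × 3.05 × 12.3) = 11.892 in.
M_n = T(d − a/2) = 379.2 × (26.1 − 5.946) = 7642.4 kip·in = 7642.4/12 = 636.87 kip·ft.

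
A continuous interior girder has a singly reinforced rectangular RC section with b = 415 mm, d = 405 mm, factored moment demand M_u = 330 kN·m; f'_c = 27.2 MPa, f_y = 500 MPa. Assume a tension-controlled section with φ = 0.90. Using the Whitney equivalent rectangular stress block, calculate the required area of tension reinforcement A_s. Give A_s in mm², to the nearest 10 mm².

M_n = M_u/φ = 330/0.90 = 366.667 kN·m.
With M_n = 0.85 f'_c a b (d − a/2), solve the quadratic for a:
a = d − √(d² − 2M_n/(0.85 f'_c b)) = 405 − √(405² − 2 × 366.667×10⁶/(0.85 × 27.2 × 415)) = 109.04 mm.
A_s = 0.85 f'_c a b / f_y = 0.85 × 27.2 × 109.04 × 415 / 500 = 2092.4 mm².

A_s ≈ 2090 mm²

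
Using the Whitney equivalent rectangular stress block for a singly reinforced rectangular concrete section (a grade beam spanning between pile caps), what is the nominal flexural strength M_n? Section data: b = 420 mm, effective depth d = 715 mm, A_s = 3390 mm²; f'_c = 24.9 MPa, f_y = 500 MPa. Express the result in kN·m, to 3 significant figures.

T = A_s f_y = 3390 × 500 = 1695000 N = 1695 kN.
From C = T: a = T/(0.85 f'_c b) = 1695000/(0.85 × 24.9 × 420) = 190.68 mm.
M_n = T(d − a/2) = 1695 kN × (715 − 95.34) mm = 1050.32 kN·m.

M_n ≈ 1050 kN·m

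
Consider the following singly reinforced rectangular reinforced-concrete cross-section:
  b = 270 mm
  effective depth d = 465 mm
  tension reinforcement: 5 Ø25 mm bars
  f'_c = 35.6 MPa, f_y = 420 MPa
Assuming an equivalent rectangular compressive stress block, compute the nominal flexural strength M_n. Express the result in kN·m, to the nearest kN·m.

A_s = 5 × 491 = 2455 mm².
T = A_s f_y = 2455 × 420 = 1031100 N = 1031.1 kN.
From C = T: a = T/(0.85 f'_c b) = 1031100/(0.85 × 35.6 × 270) = 126.20 mm.
M_n = T(d − a/2) = 1031.1 kN × (465 − 63.1) mm = 414.40 kN·m.

M_n ≈ 414 kN·m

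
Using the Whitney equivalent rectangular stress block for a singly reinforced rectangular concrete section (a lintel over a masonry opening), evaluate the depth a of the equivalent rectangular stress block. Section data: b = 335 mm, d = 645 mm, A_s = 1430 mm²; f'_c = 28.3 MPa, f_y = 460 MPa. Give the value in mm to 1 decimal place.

a ≈ 81.6 mm

T = A_s f_y = 1430 × 460 = 657800 N = 657.8 kN.
Setting C = 0.85 f'_c a b equal to T: a = 657800/(0.85 × 28.3 × 335) = 81.6 mm.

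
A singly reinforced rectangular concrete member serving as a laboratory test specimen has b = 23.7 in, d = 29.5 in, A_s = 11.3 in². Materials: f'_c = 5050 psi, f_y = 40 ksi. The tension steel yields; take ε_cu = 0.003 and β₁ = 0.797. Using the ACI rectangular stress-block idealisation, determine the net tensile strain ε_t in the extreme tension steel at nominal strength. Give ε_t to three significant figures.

a = A_s f_y/(0.85 f'_c b) = 4.443 in.
β₁ = 0.797, so c = a/β₁ = 4.443/0.797 = 5.575 in.
From the linear strain diagram with ε_cu = 0.003: ε_t = 0.003 (d − c)/c = 0.003 × (29.5 − 5.575)/5.575 = 0.0129.
Since ε_t ≥ 0.005, the section is tension-controlled.

ε_t ≈ 0.0129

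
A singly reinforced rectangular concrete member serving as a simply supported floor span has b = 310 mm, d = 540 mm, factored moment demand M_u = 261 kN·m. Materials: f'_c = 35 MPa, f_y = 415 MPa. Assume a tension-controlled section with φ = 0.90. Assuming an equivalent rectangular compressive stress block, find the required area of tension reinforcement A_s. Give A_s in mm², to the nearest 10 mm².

M_n = M_u/φ = 261/0.90 = 290 kN·m.
With M_n = 0.85 f'_c a b (d − a/2), solve the quadratic for a:
a = d − √(d² − 2M_n/(0.85 f'_c b)) = 540 − √(540² − 2 × 290×10⁶/(0.85 × 35 × 310)) = 61.76 mm.
A_s = 0.85 f'_c a b / f_y = 0.85 × 35 × 61.76 × 310 / 415 = 1372.5 mm².

A_s ≈ 1370 mm²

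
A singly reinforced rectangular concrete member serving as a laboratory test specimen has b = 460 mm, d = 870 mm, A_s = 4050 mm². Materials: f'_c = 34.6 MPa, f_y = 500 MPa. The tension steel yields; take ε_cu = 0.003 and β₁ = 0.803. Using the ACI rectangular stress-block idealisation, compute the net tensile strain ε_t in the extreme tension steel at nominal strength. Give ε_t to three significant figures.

a = A_s f_y/(0.85 f'_c b) = 149.68 mm.
β₁ = 0.803, so c = a/β₁ = 149.68/0.803 = 186.40 mm.
From the linear strain diagram with ε_cu = 0.003: ε_t = 0.003 (d − c)/c = 0.003 × (870 − 186.40)/186.40 = 0.0110.
Since ε_t ≥ 0.005, the section is tension-controlled.

ε_t ≈ 0.0110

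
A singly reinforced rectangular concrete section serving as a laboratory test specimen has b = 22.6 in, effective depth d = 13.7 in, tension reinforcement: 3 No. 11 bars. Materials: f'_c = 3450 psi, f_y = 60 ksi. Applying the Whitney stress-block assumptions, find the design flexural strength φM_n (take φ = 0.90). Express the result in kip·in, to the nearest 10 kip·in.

A_s = 3 × 1.56 = 4.68 in².
T = A_s f_y = 4.68 × 60 = 280.8 kips.
a = T/(0.85 f'_c b) = 280.8/(0.85 × 3.45 × 22.6) = 4.237 in.
M_n = T(d − a/2) = 280.8 × (13.7 − 2.1185) = 3252.1 kip·in.
φM_n = 0.90 × 3252.1 = 2926.9 kip·in.

φM_n ≈ 2930 kip·in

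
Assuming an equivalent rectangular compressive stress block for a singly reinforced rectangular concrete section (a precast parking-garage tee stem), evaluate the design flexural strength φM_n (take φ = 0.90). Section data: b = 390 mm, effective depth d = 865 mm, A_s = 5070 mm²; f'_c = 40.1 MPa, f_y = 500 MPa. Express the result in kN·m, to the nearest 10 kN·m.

φM_n ≈ 1760 kN·m

T = A_s f_y = 5070 × 500 = 2535000 N = 2535 kN.
From C = T: a = T/(0.85 f'_c b) = 2535000/(0.85 × 40.1 × 390) = 190.70 mm.
M_n = T(d − a/2) = 2535 kN × (865 − 95.35) mm = 1951.06 kN·m.
φM_n = 0.90 × 1951.06 = 1755.95 kN·m.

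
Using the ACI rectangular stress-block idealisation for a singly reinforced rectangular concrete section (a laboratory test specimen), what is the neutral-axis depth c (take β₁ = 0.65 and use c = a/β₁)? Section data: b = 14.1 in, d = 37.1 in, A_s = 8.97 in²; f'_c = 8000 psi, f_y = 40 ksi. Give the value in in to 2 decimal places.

c ≈ 5.76 in

T = A_s f_y = 8.97 × 40 = 358.8 kips.
a = T/(0.85 f'_c b) = 358.8/(0.85 × 8 × 14.1) = 3.7422 in.
With β₁ = 0.65, c = a/β₁ = 3.7422/0.65 = 5.76 in.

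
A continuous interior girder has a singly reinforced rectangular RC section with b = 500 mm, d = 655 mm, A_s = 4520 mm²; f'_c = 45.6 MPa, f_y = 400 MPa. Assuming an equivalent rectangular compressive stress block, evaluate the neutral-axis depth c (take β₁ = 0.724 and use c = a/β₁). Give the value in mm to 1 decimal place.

T = A_s f_y = 4520 × 400 = 1808000 N = 1808 kN.
Setting C = 0.85 f'_c a b equal to T: a = 1808000/(0.85 × 45.6 × 500) = 93.292 mm.
With β₁ = 0.724, c = a/β₁ = 93.292/0.724 = 128.9 mm.

c ≈ 128.9 mm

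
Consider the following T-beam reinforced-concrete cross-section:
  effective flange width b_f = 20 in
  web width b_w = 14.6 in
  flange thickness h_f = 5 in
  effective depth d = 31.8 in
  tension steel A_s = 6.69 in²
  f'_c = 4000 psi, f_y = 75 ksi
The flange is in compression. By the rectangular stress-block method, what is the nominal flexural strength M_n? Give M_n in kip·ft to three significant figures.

M_n ≈ 1170 kip·ft

Tension: T = A_s f_y = 6.69 × 75 = 501.75 kips.
Try a within the flange: a = T/(0.85 f'_c b_f) = 501.75/(0.85 × 4 × 20) = 7.379 in.
a = 7.379 > h_f = 5 in: the block extends into the web. Split into flange-overhang and web parts.
C_f = 0.85 f'_c (b_f − b_w) h_f = 0.85 × 4 × (20 − 14.6) × 5 = 91.8 kips.
Remaining web compression depth: a_w = (T − C_f)/(0.85 f'_c b_w) = (501.75 − 91.8)/(0.85 × 4 × 14.6) = 8.258 in.
M_n = C_f(d − h_f/2) + (T − C_f)(d − a_w/2) = 91.8 × (31.8 − 2.5) + 409.95 × (31.8 − 4.129) = 2689.7 + 11343.7 = 14033.4 kip·in.
M_n = 14033.4/12 = 1169.45 kip·ft.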